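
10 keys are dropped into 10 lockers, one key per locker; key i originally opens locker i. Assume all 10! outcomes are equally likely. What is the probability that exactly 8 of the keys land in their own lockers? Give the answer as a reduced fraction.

Favorable outcomes: C(10,8)·!2 = 45·1 = 45.
Total outcomes: 10! = 3628800.
Probability = 45/3628800 = 1/80640.

1/80640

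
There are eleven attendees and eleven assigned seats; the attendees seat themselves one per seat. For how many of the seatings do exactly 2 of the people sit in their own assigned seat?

7342280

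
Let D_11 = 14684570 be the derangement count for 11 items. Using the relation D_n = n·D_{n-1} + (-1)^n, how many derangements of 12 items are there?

D_12 = 12·14684570 + 1 = 176214841.

176214841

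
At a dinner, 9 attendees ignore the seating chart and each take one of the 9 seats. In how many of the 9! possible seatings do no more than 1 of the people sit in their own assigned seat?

Sum C(9,i)·!(9-i) for i = 0..1:
  i=0: C(9,0)·!9 = 1·133496 = 133496
  i=1: C(9,1)·!8 = 9·14833 = 133497
Total = 266993.

266993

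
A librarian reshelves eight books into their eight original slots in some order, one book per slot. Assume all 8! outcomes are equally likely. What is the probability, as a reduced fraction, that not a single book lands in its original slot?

Favorable outcomes: !8 = 14833.
Total outcomes: 8! = 40320.
Probability = 14833/40320 = 2119/5760.

2119/5760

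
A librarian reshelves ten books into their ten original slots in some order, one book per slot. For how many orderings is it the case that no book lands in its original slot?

!10 = 10! · Σ_{k=0}^{10} (-1)^k/k!
= 10! - 10!/1! + 10!/2! - 10!/3! + 10!/4! - 10!/5! + 10!/6! - 10!/7! + 10!/8! - 10!/9! + 10!/10!
= 3628800 - 3628800 + 1814400 - 604800 + 151200 - 30240 + 5040 - 720 + 90 - 10 + 1
= 1334961

1334961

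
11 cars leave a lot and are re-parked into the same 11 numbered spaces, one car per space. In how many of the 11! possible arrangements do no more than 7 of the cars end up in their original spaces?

39916414

Sum C(11,i)·!(11-i) for i = 0..7:
  i=0: C(11,0)·!11 = 1·14684570 = 14684570
  i=1: C(11,1)·!10 = 11·1334961 = 14684571
  i=2: C(11,2)·!9 = 55·133496 = 7342280
  i=3: C(11,3)·!8 = 165·14833 = 2447445
  i=4: C(11,4)·!7 = 330·1854 = 611820
  i=5: C(11,5)·!6 = 462·265 = 122430
  i=6: C(11,6)·!5 = 462·44 = 20328
  i=7: C(11,7)·!4 = 330·9 = 2970
Total = 39916414.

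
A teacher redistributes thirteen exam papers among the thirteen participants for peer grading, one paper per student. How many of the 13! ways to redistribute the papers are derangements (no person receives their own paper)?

The subfactorial !13 = [13!/e] (nearest integer).
13! = 6227020800, and 6227020800/e ≈ 2290792932.07, so !13 = 2290792932.

2290792932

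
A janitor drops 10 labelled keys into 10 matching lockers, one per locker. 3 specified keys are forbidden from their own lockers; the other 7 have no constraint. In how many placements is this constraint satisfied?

Let A_j be the event that the j-th constrained one is fixed. By inclusion-exclusion over the 3 events:
Σ_{j=0}^{3} (-1)^j C(3,j)(10-j)!
= C(3,0)·10! - C(3,1)·9! + C(3,2)·8! - C(3,3)·7!
= 3628800 - 1088640 + 120960 - 5040
= 2656080

2656080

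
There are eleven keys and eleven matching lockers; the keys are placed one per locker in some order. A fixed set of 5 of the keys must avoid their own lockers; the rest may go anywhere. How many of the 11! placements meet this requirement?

Let A_j be the event that the j-th constrained one is fixed. By inclusion-exclusion over the 5 events:
Σ_{j=0}^{5} (-1)^j C(5,j)(11-j)!
= C(5,0)·11! - C(5,1)·10! + C(5,2)·9! - C(5,3)·8! + C(5,4)·7! - C(5,5)·6!
= 39916800 - 18144000 + 3628800 - 403200 + 25200 - 720
= 25022880

25022880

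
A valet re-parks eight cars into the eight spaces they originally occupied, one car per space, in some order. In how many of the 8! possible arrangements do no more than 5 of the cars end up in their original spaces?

40291

# with exactly i fixed is C(8,i)·!(8-i); sum over i=0..5:
  i=0: C(8,0)·!8 = 1·14833 = 14833
  i=1: C(8,1)·!7 = 8·1854 = 14832
  i=2: C(8,2)·!6 = 28·265 = 7420
  i=3: C(8,3)·!5 = 56·44 = 2464
  i=4: C(8,4)·!4 = 70·9 = 630
  i=5: C(8,5)·!3 = 56·2 = 112
Total = 40291.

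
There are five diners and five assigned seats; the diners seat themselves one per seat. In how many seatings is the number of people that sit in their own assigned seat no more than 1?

89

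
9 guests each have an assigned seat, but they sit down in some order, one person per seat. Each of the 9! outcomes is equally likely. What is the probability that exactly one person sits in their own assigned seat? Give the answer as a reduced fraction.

Favorable outcomes: C(9,1)·!8 = 9·14833 = 133497.
Total outcomes: 9! = 362880.
Probability = 133497/362880 = 2119/5760.

2119/5760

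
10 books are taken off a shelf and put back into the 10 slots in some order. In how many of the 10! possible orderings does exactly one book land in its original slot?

1334960

Pick the single fixed position: C(10,1) = 10 ways.
The other 9 form a derangement: !9 = 133496.
Total: 10 × 133496 = 1334960.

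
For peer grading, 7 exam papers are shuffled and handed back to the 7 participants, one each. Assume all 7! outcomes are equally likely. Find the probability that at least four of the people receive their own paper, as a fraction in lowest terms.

23/1260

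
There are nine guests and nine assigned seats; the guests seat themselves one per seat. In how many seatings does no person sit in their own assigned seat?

Use !n = n·!(n-1) + (-1)^n.
!9 = 9·14833 - 1 = 133496

133496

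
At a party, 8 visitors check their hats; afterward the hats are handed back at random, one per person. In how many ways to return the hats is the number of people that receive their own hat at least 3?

3235

Sum C(8,i)·!(8-i) for i = 3..8:
  i=3: C(8,3)·!5 = 56·44 = 2464
  i=4: C(8,4)·!4 = 70·9 = 630
  i=5: C(8,5)·!3 = 56·2 = 112
  i=6: C(8,6)·!2 = 28·1 = 28
  i=7: C(8,7)·!1 = 8·0 = 0
  i=8: C(8,8)·!0 = 1·1 = 1
Total = 3235.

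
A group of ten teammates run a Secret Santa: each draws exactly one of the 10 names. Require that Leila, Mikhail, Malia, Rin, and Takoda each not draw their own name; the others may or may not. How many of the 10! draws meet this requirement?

2170680

Inclusion-exclusion on the 5 forbidden self-matches:
Σ_{j=0}^{5} (-1)^j C(5,j)(10-j)!
= C(5,0)·10! - C(5,1)·9! + C(5,2)·8! - C(5,3)·7! + C(5,4)·6! - C(5,5)·5!
= 3628800 - 1814400 + 403200 - 50400 + 3600 - 120
= 2170680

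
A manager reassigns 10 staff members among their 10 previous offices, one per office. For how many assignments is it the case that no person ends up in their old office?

1334961

By inclusion-exclusion, !10 = Σ (-1)^k · 10!/k! for k=0..10
= 10! - 10!/1! + 10!/2! - 10!/3! + 10!/4! - 10!/5! + 10!/6! - 10!/7! + 10!/8! - 10!/9! + 10!/10!
= 3628800 - 3628800 + 1814400 - 604800 + 151200 - 30240 + 5040 - 720 + 90 - 10 + 1
= 1334961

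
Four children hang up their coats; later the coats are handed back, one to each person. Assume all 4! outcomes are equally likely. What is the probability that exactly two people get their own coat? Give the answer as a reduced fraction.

Favorable outcomes: C(4,2)·!2 = 6·1 = 6.
Total outcomes: 4! = 24.
Probability = 6/24 = 1/4.

1/4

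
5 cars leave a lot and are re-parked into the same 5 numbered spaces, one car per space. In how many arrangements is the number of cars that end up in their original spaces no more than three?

# with exactly i fixed is C(5,i)·!(5-i); sum over i=0..3:
  i=0: C(5,0)·!5 = 1·44 = 44
  i=1: C(5,1)·!4 = 5·9 = 45
  i=2: C(5,2)·!3 = 10·2 = 20
  i=3: C(5,3)·!2 = 10·1 = 10
Total = 119.

119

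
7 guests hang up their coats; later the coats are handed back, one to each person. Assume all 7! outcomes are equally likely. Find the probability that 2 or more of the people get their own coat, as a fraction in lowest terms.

Favorable outcomes: Σ_{i≥2} C(7,i)·!(7-i) = 21·44 + 35·9 + 35·2 + 21·1 + 7·0 + 1·1 = 1331.
Total outcomes: 7! = 5040.
Probability = 1331/5040 = 1331/5040.

1331/5040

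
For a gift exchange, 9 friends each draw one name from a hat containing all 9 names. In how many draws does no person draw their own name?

133496

!9 is the nearest integer to 9!/e.
9! = 362880, and 362880/e ≈ 133496.09, so !9 = 133496.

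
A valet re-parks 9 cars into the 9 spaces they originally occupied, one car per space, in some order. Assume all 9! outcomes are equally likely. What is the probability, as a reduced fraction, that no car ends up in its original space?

Favorable outcomes: !9 = 133496.
Total outcomes: 9! = 362880.
Probability = 133496/362880 = 16687/45360.

16687/45360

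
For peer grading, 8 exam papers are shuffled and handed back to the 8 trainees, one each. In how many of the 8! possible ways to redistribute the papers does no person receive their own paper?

14833

Recurrence: !8 = 8·!7 + (-1)^8.
!8 = 8·1854 + 1 = 14833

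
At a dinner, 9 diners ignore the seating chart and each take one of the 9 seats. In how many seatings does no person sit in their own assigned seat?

133496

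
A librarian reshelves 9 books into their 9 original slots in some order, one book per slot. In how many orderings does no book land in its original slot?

133496

Use !n = n·!(n-1) + (-1)^n.
!9 = 9·14833 - 1 = 133496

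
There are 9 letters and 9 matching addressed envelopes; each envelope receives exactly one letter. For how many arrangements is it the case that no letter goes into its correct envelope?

133496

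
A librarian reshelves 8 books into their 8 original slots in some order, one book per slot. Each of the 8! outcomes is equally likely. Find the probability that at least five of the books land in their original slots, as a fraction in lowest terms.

47/13440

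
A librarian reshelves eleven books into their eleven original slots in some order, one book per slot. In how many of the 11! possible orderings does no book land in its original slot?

14684570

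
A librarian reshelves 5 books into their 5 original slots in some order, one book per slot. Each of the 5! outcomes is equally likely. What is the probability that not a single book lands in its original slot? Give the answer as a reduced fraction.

11/30

Favorable outcomes: !5 = 44.
Total outcomes: 5! = 120.
Probability = 44/120 = 11/30.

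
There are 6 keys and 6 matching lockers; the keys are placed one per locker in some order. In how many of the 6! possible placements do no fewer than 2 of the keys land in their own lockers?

191

Sum C(6,i)·!(6-i) for i = 2..6:
  i=2: C(6,2)·!4 = 15·9 = 135
  i=3: C(6,3)·!3 = 20·2 = 40
  i=4: C(6,4)·!2 = 15·1 = 15
  i=5: C(6,5)·!1 = 6·0 = 0
  i=6: C(6,6)·!0 = 1·1 = 1
Total = 191.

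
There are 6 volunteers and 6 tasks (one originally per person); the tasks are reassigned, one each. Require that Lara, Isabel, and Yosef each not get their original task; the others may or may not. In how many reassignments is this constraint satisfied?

Inclusion-exclusion on the 3 forbidden self-matches:
Σ_{j=0}^{3} (-1)^j C(3,j)(6-j)!
= C(3,0)·6! - C(3,1)·5! + C(3,2)·4! - C(3,3)·3!
= 720 - 360 + 72 - 6
= 426

426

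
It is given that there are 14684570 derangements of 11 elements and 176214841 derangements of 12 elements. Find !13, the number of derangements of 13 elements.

2290792932

!13 = (13-1)·(!12 + !11) = 12·(176214841 + 14684570) = 12·190899411 = 2290792932.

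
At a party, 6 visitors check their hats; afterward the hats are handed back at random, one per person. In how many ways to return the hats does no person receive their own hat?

265

The number of derangements of 6 is !6 = Σ_{k=0}^{6} (-1)^k·6!/k!
= 6! - 6!/1! + 6!/2! - 6!/3! + 6!/4! - 6!/5! + 6!/6!
= 720 - 720 + 360 - 120 + 30 - 6 + 1
= 265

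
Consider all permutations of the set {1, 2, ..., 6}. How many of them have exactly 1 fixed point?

Choose which one of the 6 is fixed: C(6,1) = 6.
The remaining 5 must be deranged: !5 = 44.
Total: 6 × 44 = 264.

264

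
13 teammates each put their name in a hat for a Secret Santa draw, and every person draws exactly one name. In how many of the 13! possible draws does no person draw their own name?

By inclusion-exclusion, !13 = Σ (-1)^k · 13!/k! for k=0..13
= 13! - 13!/1! + 13!/2! - 13!/3! + 13!/4! - 13!/5! + 13!/6! - 13!/7! + 13!/8! - 13!/9! + 13!/10! - 13!/11! + 13!/12! - 13!/13!
= 6227020800 - 6227020800 + 3113510400 - 1037836800 + 259459200 - 51891840 + 8648640 - 1235520 + 154440 - 17160 + 1716 - 156 + 13 - 1
= 2290792932

2290792932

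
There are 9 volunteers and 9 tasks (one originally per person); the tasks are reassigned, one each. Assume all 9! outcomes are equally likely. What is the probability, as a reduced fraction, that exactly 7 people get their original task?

Favorable outcomes: C(9,7)·!2 = 36·1 = 36.
Total outcomes: 9! = 362880.
Probability = 36/362880 = 1/10080.

1/10080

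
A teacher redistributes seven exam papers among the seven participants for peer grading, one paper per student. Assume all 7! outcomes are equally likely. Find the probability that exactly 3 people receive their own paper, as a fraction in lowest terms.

1/16

Favorable outcomes: C(7,3)·!4 = 35·9 = 315.
Total outcomes: 7! = 5040.
Probability = 315/5040 = 1/16.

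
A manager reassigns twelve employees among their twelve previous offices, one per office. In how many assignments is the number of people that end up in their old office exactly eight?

4455

Choose which 8 of the 12 are fixed: C(12,8) = 495.
The other 4 form a derangement: !4 = 9.
Total: 495 × 9 = 4455.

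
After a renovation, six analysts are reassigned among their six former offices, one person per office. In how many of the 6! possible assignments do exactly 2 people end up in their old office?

135

Pick the 2 fixed positions: C(6,2) = 15 ways.
The other 4 form a derangement: !4 = 9.
Total: 15 × 9 = 135.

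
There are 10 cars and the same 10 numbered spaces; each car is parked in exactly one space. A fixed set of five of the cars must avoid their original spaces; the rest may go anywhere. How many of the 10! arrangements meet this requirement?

2170680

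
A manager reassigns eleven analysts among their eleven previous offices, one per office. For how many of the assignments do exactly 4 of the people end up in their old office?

Choose which 4 of the 11 are fixed: C(11,4) = 330.
The remaining 7 must be deranged: !7 = 1854.
Total: 330 × 1854 = 611820.

611820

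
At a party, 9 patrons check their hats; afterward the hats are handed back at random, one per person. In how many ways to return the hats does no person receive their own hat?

133496

Recurrence: !9 = 9·!8 + (-1)^9.
!9 = 9·14833 - 1 = 133496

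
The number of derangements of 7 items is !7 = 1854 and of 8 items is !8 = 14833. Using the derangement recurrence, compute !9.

!9 = (9-1)·(!8 + !7) = 8·(14833 + 1854) = 8·16687 = 133496.

133496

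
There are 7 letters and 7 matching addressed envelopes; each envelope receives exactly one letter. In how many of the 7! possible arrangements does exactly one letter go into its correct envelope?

Pick the single fixed position: C(7,1) = 7 ways.
The remaining 6 must be deranged: !6 = 265.
Total: 7 × 265 = 1855.

1855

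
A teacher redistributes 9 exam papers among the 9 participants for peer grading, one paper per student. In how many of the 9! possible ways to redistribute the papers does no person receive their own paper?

133496

The subfactorial !9 = [9!/e] (nearest integer).
9! = 362880, and 362880/e ≈ 133496.09, so !9 = 133496.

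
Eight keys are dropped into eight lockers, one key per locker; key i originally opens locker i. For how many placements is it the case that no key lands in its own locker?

14833

Use !n = (n-1)(!(n-1) + !(n-2)).
!8 = 7·(1854 + 265) = 7·2119 = 14833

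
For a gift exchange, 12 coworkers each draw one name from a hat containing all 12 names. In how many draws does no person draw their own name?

176214841

The subfactorial !12 = [12!/e] (nearest integer).
12! = 479001600, and 479001600/e ≈ 176214840.93, so !12 = 176214841.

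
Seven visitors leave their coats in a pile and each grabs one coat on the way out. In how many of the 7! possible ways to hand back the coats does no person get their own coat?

!7 is the nearest integer to 7!/e.
7! = 5040, and 5040/e ≈ 1854.11, so !7 = 1854.

1854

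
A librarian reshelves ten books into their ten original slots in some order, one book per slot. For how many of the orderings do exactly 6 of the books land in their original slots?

1890

Choose which 6 of the 10 are fixed: C(10,6) = 210.
The other 4 form a derangement: !4 = 9.
Total: 210 × 9 = 1890.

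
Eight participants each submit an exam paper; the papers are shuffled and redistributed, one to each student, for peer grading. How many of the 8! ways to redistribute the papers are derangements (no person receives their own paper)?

14833

!8 is the nearest integer to 8!/e.
8! = 40320, and 40320/e ≈ 14832.90, so !8 = 14833.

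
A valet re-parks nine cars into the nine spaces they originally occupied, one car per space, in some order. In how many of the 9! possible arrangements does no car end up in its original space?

!9 is the nearest integer to 9!/e.
9! = 362880, and 362880/e ≈ 133496.09, so !9 = 133496.

133496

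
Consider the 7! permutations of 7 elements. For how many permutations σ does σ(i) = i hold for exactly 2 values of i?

Choose which 2 of the 7 are fixed: C(7,2) = 21.
The remaining 5 must be deranged: !5 = 44.
Total: 21 × 44 = 924.

924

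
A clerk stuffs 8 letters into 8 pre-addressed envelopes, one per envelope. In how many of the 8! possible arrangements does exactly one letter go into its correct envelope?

Pick the single fixed position: C(8,1) = 8 ways.
The remaining 7 must be deranged: !7 = 1854.
Total: 8 × 1854 = 14832.

14832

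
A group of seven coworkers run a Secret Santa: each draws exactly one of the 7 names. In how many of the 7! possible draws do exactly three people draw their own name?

315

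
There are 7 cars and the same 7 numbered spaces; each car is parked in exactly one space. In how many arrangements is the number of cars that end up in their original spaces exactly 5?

21

Choose which 5 of the 7 are fixed: C(7,5) = 21.
The remaining 2 must be deranged: !2 = 1.
Total: 21 × 1 = 21.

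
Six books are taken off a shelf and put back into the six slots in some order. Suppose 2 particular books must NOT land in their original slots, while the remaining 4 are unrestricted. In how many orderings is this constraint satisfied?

504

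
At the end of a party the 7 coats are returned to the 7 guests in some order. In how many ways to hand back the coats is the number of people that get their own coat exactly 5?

Choose which 5 of the 7 are fixed: C(7,5) = 21.
The other 2 form a derangement: !2 = 1.
Total: 21 × 1 = 21.

21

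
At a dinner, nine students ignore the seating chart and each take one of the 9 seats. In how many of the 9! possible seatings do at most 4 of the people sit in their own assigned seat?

361541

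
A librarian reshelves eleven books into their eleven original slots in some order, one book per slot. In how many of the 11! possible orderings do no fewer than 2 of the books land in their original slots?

Sum C(11,i)·!(11-i) for i = 2..11:
  i=2: C(11,2)·!9 = 55·133496 = 7342280
  i=3: C(11,3)·!8 = 165·14833 = 2447445
  i=4: C(11,4)·!7 = 330·1854 = 611820
  i=5: C(11,5)·!6 = 462·265 = 122430
  i=6: C(11,6)·!5 = 462·44 = 20328
  i=7: C(11,7)·!4 = 330·9 = 2970
  i=8: C(11,8)·!3 = 165·2 = 330
  i=9: C(11,9)·!2 = 55·1 = 55
  i=10: C(11,10)·!1 = 11·0 = 0
  i=11: C(11,11)·!0 = 1·1 = 1
Total = 10547659.

10547659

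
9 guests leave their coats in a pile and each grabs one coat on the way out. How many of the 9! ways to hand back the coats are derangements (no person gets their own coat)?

The subfactorial !9 = [9!/e] (nearest integer).
9! = 362880, and 362880/e ≈ 133496.09, so !9 = 133496.

133496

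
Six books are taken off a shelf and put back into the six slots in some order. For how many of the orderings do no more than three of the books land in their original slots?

704

# with exactly i fixed is C(6,i)·!(6-i); sum over i=0..3:
  i=0: C(6,0)·!6 = 1·265 = 265
  i=1: C(6,1)·!5 = 6·44 = 264
  i=2: C(6,2)·!4 = 15·9 = 135
  i=3: C(6,3)·!3 = 20·2 = 40
Total = 704.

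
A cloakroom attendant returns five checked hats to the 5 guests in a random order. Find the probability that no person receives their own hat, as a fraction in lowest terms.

11/30

Favorable outcomes: !5 = 44.
Total outcomes: 5! = 120.
Probability = 44/120 = 11/30.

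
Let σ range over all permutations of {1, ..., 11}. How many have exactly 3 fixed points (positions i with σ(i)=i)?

2447445

Choose which 3 of the 11 are fixed: C(11,3) = 165.
The other 8 form a derangement: !8 = 14833.
Total: 165 × 14833 = 2447445.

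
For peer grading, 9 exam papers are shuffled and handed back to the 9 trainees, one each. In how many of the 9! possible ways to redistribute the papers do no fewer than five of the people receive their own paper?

1339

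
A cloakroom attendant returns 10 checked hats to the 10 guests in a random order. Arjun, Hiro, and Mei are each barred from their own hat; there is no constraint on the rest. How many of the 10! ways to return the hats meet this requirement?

Let A_j be the event that the j-th constrained one is fixed. By inclusion-exclusion over the 3 events:
Σ_{j=0}^{3} (-1)^j C(3,j)(10-j)!
= C(3,0)·10! - C(3,1)·9! + C(3,2)·8! - C(3,3)·7!
= 3628800 - 1088640 + 120960 - 5040
= 2656080

2656080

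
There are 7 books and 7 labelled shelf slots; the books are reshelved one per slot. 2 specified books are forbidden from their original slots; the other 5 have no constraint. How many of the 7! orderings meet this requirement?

Let A_j be the event that the j-th constrained one is fixed. By inclusion-exclusion over the 2 events:
Σ_{j=0}^{2} (-1)^j C(2,j)(7-j)!
= C(2,0)·7! - C(2,1)·6! + C(2,2)·5!
= 5040 - 1440 + 120
= 3720

3720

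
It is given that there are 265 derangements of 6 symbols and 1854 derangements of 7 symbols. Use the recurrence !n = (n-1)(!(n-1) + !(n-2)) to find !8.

14833

!8 = (8-1)·(!7 + !6) = 7·(1854 + 265) = 7·2119 = 14833.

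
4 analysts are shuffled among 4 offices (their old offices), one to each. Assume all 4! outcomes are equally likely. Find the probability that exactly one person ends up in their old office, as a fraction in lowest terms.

Favorable outcomes: C(4,1)·!3 = 4·2 = 8.
Total outcomes: 4! = 24.
Probability = 8/24 = 1/3.

1/3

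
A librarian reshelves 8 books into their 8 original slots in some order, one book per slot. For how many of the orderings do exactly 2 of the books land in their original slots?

7420

Pick the 2 fixed positions: C(8,2) = 28 ways.
The other 6 form a derangement: !6 = 265.
Total: 28 × 265 = 7420.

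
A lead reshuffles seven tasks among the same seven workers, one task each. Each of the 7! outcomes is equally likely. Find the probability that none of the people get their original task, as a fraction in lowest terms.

Favorable outcomes: !7 = 1854.
Total outcomes: 7! = 5040.
Probability = 1854/5040 = 103/280.

103/280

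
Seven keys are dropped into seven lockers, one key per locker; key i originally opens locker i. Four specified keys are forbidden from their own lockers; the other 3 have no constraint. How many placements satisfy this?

2790

Let A_j be the event that the j-th constrained one is fixed. By inclusion-exclusion over the 4 events:
Σ_{j=0}^{4} (-1)^j C(4,j)(7-j)!
= C(4,0)·7! - C(4,1)·6! + C(4,2)·5! - C(4,3)·4! + C(4,4)·3!
= 5040 - 2880 + 720 - 96 + 6
= 2790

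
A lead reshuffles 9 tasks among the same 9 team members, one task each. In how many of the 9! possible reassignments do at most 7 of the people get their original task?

362879

# with exactly i fixed is C(9,i)·!(9-i); sum over i=0..7:
  i=0: C(9,0)·!9 = 1·133496 = 133496
  i=1: C(9,1)·!8 = 9·14833 = 133497
  i=2: C(9,2)·!7 = 36·1854 = 66744
  i=3: C(9,3)·!6 = 84·265 = 22260
  i=4: C(9,4)·!5 = 126·44 = 5544
  i=5: C(9,5)·!4 = 126·9 = 1134
  i=6: C(9,6)·!3 = 84·2 = 168
  i=7: C(9,7)·!2 = 36·1 = 36
Total = 362879.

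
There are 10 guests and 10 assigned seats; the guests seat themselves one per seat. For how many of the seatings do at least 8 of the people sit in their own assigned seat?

# with exactly i fixed is C(10,i)·!(10-i); sum over i=8..10:
  i=8: C(10,8)·!2 = 45·1 = 45
  i=9: C(10,9)·!1 = 10·0 = 0
  i=10: C(10,10)·!0 = 1·1 = 1
Total = 46.

46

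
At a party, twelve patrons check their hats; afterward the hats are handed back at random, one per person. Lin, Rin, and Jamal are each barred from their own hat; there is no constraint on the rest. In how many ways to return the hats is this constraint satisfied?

369774720

Let A_j be the event that the j-th constrained one is fixed. By inclusion-exclusion over the 3 events:
Σ_{j=0}^{3} (-1)^j C(3,j)(12-j)!
= C(3,0)·12! - C(3,1)·11! + C(3,2)·10! - C(3,3)·9!
= 479001600 - 119750400 + 10886400 - 362880
= 369774720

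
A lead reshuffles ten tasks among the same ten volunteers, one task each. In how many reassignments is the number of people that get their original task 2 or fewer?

3337406

Sum C(10,i)·!(10-i) for i = 0..2:
  i=0: C(10,0)·!10 = 1·1334961 = 1334961
  i=1: C(10,1)·!9 = 10·133496 = 1334960
  i=2: C(10,2)·!8 = 45·14833 = 667485
Total = 3337406.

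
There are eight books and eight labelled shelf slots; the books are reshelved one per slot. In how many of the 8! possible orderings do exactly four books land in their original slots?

630

Choose which 4 of the 8 are fixed: C(8,4) = 70.
The other 4 form a derangement: !4 = 9.
Total: 70 × 9 = 630.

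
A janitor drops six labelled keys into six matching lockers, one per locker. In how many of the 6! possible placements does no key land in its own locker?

!6 = 6! · Σ_{k=0}^{6} (-1)^k/k!
= 6! - 6!/1! + 6!/2! - 6!/3! + 6!/4! - 6!/5! + 6!/6!
= 720 - 720 + 360 - 120 + 30 - 6 + 1
= 265

265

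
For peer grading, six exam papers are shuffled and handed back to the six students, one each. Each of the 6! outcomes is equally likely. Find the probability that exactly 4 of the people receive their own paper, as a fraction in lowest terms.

1/48

Favorable outcomes: C(6,4)·!2 = 15·1 = 15.
Total outcomes: 6! = 720.
Probability = 15/720 = 1/48.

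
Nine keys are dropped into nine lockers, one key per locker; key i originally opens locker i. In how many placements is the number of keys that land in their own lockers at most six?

# with exactly i fixed is C(9,i)·!(9-i); sum over i=0..6:
  i=0: C(9,0)·!9 = 1·133496 = 133496
  i=1: C(9,1)·!8 = 9·14833 = 133497
  i=2: C(9,2)·!7 = 36·1854 = 66744
  i=3: C(9,3)·!6 = 84·265 = 22260
  i=4: C(9,4)·!5 = 126·44 = 5544
  i=5: C(9,5)·!4 = 126·9 = 1134
  i=6: C(9,6)·!3 = 84·2 = 168
Total = 362843.

362843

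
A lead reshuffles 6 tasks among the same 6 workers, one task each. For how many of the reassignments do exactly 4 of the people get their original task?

Pick the 4 fixed positions: C(6,4) = 15 ways.
The remaining 2 must be deranged: !2 = 1.
Total: 15 × 1 = 15.

15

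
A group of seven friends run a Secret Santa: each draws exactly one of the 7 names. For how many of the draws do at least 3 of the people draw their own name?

407

Sum C(7,i)·!(7-i) for i = 3..7:
  i=3: C(7,3)·!4 = 35·9 = 315
  i=4: C(7,4)·!3 = 35·2 = 70
  i=5: C(7,5)·!2 = 21·1 = 21
  i=6: C(7,6)·!1 = 7·0 = 0
  i=7: C(7,7)·!0 = 1·1 = 1
Total = 407.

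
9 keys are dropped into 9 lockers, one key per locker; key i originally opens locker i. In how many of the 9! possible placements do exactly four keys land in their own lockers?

5544

Choose which 4 of the 9 are fixed: C(9,4) = 126.
The other 5 form a derangement: !5 = 44.
Total: 126 × 44 = 5544.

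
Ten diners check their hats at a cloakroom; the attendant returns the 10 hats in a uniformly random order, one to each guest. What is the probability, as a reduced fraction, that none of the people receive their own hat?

16481/44800

Favorable outcomes: !10 = 1334961.
Total outcomes: 10! = 3628800.
Probability = 1334961/3628800 = 16481/44800.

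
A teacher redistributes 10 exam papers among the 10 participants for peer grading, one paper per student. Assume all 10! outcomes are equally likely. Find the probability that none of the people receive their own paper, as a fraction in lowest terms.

16481/44800

Favorable outcomes: !10 = 1334961.
Total outcomes: 10! = 3628800.
Probability = 1334961/3628800 = 16481/44800.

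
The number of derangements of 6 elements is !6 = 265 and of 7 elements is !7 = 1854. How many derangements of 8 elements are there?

14833

!8 = (8-1)·(!7 + !6) = 7·(1854 + 265) = 7·2119 = 14833.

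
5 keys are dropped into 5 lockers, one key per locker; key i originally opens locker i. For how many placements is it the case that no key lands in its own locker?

44

!5 is the nearest integer to 5!/e.
5! = 120, and 120/e ≈ 44.15, so !5 = 44.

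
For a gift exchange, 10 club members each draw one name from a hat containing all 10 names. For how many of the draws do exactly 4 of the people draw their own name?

55650

Pick the 4 fixed positions: C(10,4) = 210 ways.
The remaining 6 must be deranged: !6 = 265.
Total: 210 × 265 = 55650.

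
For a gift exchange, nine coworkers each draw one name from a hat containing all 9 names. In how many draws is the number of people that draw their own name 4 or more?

6883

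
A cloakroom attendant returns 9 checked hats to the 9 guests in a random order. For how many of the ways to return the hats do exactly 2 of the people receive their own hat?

66744

Pick the 2 fixed positions: C(9,2) = 36 ways.
The remaining 7 must be deranged: !7 = 1854.
Total: 36 × 1854 = 66744.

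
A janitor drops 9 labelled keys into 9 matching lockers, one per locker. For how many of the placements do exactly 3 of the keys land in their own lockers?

22260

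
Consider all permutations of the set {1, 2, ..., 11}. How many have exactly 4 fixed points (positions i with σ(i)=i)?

Pick the 4 fixed positions: C(11,4) = 330 ways.
The remaining 7 must be deranged: !7 = 1854.
Total: 330 × 1854 = 611820.

611820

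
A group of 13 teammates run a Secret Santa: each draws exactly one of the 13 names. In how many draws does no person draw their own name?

2290792932

Recurrence: !13 = 13·!12 + (-1)^13.
!13 = 13·176214841 - 1 = 2290792932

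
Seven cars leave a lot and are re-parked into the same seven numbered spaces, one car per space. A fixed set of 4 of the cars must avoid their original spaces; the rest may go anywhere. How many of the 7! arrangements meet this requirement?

2790

Let A_j be the event that the j-th constrained one is fixed. By inclusion-exclusion over the 4 events:
Σ_{j=0}^{4} (-1)^j C(4,j)(7-j)!
= C(4,0)·7! - C(4,1)·6! + C(4,2)·5! - C(4,3)·4! + C(4,4)·3!
= 5040 - 2880 + 720 - 96 + 6
= 2790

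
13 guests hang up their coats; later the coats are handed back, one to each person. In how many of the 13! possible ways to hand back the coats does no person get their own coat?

2290792932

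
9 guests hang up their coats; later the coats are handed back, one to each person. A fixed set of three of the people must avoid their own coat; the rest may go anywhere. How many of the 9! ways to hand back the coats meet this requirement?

Inclusion-exclusion on the 3 forbidden self-matches:
Σ_{j=0}^{3} (-1)^j C(3,j)(9-j)!
= C(3,0)·9! - C(3,1)·8! + C(3,2)·7! - C(3,3)·6!
= 362880 - 120960 + 15120 - 720
= 256320

256320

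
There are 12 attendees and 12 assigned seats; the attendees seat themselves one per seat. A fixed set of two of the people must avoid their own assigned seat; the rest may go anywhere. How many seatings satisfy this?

Inclusion-exclusion on the 2 forbidden self-matches:
Σ_{j=0}^{2} (-1)^j C(2,j)(12-j)!
= C(2,0)·12! - C(2,1)·11! + C(2,2)·10!
= 479001600 - 79833600 + 3628800
= 402796800

402796800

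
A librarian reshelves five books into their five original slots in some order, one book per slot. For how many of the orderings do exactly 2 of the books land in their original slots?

20

Pick the 2 fixed positions: C(5,2) = 10 ways.
The remaining 3 must be deranged: !3 = 2.
Total: 10 × 2 = 20.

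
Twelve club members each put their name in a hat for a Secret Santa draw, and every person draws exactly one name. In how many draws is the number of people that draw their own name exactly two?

Pick the 2 fixed positions: C(12,2) = 66 ways.
The other 10 form a derangement: !10 = 1334961.
Total: 66 × 1334961 = 88107426.

88107426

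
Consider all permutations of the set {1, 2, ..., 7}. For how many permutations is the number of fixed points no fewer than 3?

407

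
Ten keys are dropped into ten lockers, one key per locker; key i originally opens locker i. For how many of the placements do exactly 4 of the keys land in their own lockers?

55650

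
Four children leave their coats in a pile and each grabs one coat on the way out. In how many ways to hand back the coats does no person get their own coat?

!4 is the nearest integer to 4!/e.
4! = 24, and 24/e ≈ 8.83, so !4 = 9.

9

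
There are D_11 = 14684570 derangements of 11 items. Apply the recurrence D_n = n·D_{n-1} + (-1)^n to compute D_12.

D_12 = 12·14684570 + 1 = 176214841.

176214841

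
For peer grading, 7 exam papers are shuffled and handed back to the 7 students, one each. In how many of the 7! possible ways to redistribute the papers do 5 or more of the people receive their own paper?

22

Sum C(7,i)·!(7-i) for i = 5..7:
  i=5: C(7,5)·!2 = 21·1 = 21
  i=6: C(7,6)·!1 = 7·0 = 0
  i=7: C(7,7)·!0 = 1·1 = 1
Total = 22.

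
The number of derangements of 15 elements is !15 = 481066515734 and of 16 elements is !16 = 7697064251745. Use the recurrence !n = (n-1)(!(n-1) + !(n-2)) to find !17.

!17 = (17-1)·(!16 + !15) = 16·(7697064251745 + 481066515734) = 16·8178130767479 = 130850092279664.

130850092279664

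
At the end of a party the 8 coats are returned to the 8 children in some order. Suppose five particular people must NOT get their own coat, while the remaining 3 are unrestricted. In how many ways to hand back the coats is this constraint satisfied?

21234

Let A_j be the event that the j-th constrained one is fixed. By inclusion-exclusion over the 5 events:
Σ_{j=0}^{5} (-1)^j C(5,j)(8-j)!
= C(5,0)·8! - C(5,1)·7! + C(5,2)·6! - C(5,3)·5! + C(5,4)·4! - C(5,5)·3!
= 40320 - 25200 + 7200 - 1200 + 120 - 6
= 21234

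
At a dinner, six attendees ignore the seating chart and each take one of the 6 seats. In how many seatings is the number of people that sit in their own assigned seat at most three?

704

Sum C(6,i)·!(6-i) for i = 0..3:
  i=0: C(6,0)·!6 = 1·265 = 265
  i=1: C(6,1)·!5 = 6·44 = 264
  i=2: C(6,2)·!4 = 15·9 = 135
  i=3: C(6,3)·!3 = 20·2 = 40
Total = 704.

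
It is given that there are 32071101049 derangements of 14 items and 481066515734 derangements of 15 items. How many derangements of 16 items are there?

7697064251745

D_16 = (16-1)·(D_15 + D_14) = 15·(481066515734 + 32071101049) = 15·513137616783 = 7697064251745.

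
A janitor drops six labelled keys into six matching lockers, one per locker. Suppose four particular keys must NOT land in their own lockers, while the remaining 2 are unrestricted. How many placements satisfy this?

362

Let A_j be the event that the j-th constrained one is fixed. By inclusion-exclusion over the 4 events:
Σ_{j=0}^{4} (-1)^j C(4,j)(6-j)!
= C(4,0)·6! - C(4,1)·5! + C(4,2)·4! - C(4,3)·3! + C(4,4)·2!
= 720 - 480 + 144 - 24 + 2
= 362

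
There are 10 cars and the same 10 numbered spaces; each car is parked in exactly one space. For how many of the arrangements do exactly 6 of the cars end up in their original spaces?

Pick the 6 fixed positions: C(10,6) = 210 ways.
The remaining 4 must be deranged: !4 = 9.
Total: 210 × 9 = 1890.

1890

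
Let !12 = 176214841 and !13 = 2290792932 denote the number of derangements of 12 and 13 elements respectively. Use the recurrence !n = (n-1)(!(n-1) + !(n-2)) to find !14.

!14 = (14-1)·(!13 + !12) = 13·(2290792932 + 176214841) = 13·2467007773 = 32071101049.

32071101049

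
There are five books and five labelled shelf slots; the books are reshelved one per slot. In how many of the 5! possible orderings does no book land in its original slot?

44

Use !n = (n-1)(!(n-1) + !(n-2)).
!5 = 4·(9 + 2) = 4·11 = 44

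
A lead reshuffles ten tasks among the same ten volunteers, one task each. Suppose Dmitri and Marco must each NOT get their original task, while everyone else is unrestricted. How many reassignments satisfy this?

Inclusion-exclusion on the 2 forbidden self-matches:
Σ_{j=0}^{2} (-1)^j C(2,j)(10-j)!
= C(2,0)·10! - C(2,1)·9! + C(2,2)·8!
= 3628800 - 725760 + 40320
= 2943360

2943360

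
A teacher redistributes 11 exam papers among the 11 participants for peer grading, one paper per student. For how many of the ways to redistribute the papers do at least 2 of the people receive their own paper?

10547659

Sum C(11,i)·!(11-i) for i = 2..11:
  i=2: C(11,2)·!9 = 55·133496 = 7342280
  i=3: C(11,3)·!8 = 165·14833 = 2447445
  i=4: C(11,4)·!7 = 330·1854 = 611820
  i=5: C(11,5)·!6 = 462·265 = 122430
  i=6: C(11,6)·!5 = 462·44 = 20328
  i=7: C(11,7)·!4 = 330·9 = 2970
  i=8: C(11,8)·!3 = 165·2 = 330
  i=9: C(11,9)·!2 = 55·1 = 55
  i=10: C(11,10)·!1 = 11·0 = 0
  i=11: C(11,11)·!0 = 1·1 = 1
Total = 10547659.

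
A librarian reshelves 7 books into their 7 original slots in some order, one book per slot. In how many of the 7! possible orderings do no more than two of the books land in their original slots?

4633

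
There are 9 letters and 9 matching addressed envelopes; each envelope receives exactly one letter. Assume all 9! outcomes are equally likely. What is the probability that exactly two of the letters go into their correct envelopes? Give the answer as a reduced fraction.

103/560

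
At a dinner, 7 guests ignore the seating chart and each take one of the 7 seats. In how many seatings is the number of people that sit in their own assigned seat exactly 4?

Pick the 4 fixed positions: C(7,4) = 35 ways.
The other 3 form a derangement: !3 = 2.
Total: 35 × 2 = 70.

70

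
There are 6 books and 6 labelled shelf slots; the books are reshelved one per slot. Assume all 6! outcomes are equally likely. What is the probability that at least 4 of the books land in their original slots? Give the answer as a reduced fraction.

1/45

Favorable outcomes: Σ_{i≥4} C(6,i)·!(6-i) = 15·1 + 6·0 + 1·1 = 16.
Total outcomes: 6! = 720.
Probability = 16/720 = 1/45.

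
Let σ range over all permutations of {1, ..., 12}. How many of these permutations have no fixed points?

Use !n = n·!(n-1) + (-1)^n.
!12 = 12·14684570 + 1 = 176214841

176214841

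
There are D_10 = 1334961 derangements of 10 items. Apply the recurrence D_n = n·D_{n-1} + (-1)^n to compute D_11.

D_11 = 11·1334961 - 1 = 14684570.

14684570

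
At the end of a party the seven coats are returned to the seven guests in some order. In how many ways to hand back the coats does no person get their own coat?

1854

!7 = 7! · Σ_{k=0}^{7} (-1)^k/k!
= 7! - 7!/1! + 7!/2! - 7!/3! + 7!/4! - 7!/5! + 7!/6! - 7!/7!
= 5040 - 5040 + 2520 - 840 + 210 - 42 + 7 - 1
= 1854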